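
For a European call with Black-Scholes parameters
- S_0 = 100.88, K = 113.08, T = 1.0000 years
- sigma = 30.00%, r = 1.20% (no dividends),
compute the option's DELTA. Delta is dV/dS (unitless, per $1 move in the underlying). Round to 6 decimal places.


d1 = -0.1905461372; d2 = -0.4905461372
phi(d1) = 0.3917652587; exp(-qT) = 1.0000000000; exp(-rT) = 0.9880717129
N(d1) = 0.4244405965
Delta = exp(-qT) * N(d1) = 1.0000000000 * 0.4244405965 = 0.424441

Answer: Delta = 0.424441


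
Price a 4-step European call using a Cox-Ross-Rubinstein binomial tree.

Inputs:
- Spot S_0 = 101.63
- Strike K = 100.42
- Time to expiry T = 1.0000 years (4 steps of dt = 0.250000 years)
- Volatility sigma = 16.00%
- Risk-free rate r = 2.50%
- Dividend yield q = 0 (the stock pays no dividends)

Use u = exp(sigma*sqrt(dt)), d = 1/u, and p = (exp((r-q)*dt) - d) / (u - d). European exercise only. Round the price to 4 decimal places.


dt = T/N = 0.250000
u = exp(sigma*sqrt(dt)) = 1.083287; d = 1/u = 0.923116
p = (exp((r-q)*dt) - d) / (u - d) = 0.519154
Discount per step: exp(-r*dt) = 0.993769
Stock lattice S(k, i) with i counting down-moves:
  k=0: S(0,0) = 101.6300
  k=1: S(1,0) = 110.0945; S(1,1) = 93.8163
  k=2: S(2,0) = 119.2639; S(2,1) = 101.6300; S(2,2) = 86.6034
  k=3: S(3,0) = 129.1971; S(3,1) = 110.0945; S(3,2) = 93.8163; S(3,3) = 79.9450
  k=4: S(4,0) = 139.9575; S(4,1) = 119.2639; S(4,2) = 101.6300; S(4,3) = 86.6034; S(4,4) = 73.7985
Terminal payoffs V(N, i) = max(S_T - K, 0):
  V(4,0) = 39.537495; V(4,1) = 18.843910; V(4,2) = 1.210000; V(4,3) = 0.000000; V(4,4) = 0.000000
Backward induction: V(k, i) = exp(-r*dt) * [p * V(k+1, i) + (1-p) * V(k+1, i+1)].
  V(3,0) = exp(-r*dt) * [p*39.537495 + (1-p)*18.843910] = 29.402719
  V(3,1) = exp(-r*dt) * [p*18.843910 + (1-p)*1.210000] = 10.300132
  V(3,2) = exp(-r*dt) * [p*1.210000 + (1-p)*0.000000] = 0.624262
  V(3,3) = exp(-r*dt) * [p*0.000000 + (1-p)*0.000000] = 0.000000
  V(2,0) = exp(-r*dt) * [p*29.402719 + (1-p)*10.300132] = 20.091347
  V(2,1) = exp(-r*dt) * [p*10.300132 + (1-p)*0.624262] = 5.612339
  V(2,2) = exp(-r*dt) * [p*0.624262 + (1-p)*0.000000] = 0.322069
  V(1,0) = exp(-r*dt) * [p*20.091347 + (1-p)*5.612339] = 13.047369
  V(1,1) = exp(-r*dt) * [p*5.612339 + (1-p)*0.322069] = 3.049414
  V(0,0) = exp(-r*dt) * [p*13.047369 + (1-p)*3.049414] = 8.188551

Answer: Price = V(0,0) = 8.1886


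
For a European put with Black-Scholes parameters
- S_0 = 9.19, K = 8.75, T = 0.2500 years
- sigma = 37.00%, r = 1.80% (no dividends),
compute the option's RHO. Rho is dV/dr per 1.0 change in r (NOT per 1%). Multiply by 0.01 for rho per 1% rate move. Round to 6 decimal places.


Answer: Rho = -0.918771

Derivation:
d1 = 0.3820256000; d2 = 0.1970256000
phi(d1) = 0.3708675409; exp(-qT) = 1.0000000000; exp(-rT) = 0.9955101098
N(-d2) = 0.4219037523
Rho = -K*T*exp(-rT)*N(-d2) = -8.7500 * 0.2500 * 0.9955101098 * 0.4219037523 = -0.918771


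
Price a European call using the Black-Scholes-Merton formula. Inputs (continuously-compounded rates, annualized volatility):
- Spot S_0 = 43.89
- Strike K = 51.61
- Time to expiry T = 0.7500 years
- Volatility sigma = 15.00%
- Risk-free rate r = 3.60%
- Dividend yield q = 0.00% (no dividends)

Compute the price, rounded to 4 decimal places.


d1 = (ln(S/K) + (r - q + 0.5*sigma^2) * T) / (sigma * sqrt(T)) = -0.97450142
d2 = d1 - sigma * sqrt(T) = -1.10440524
exp(-rT) = 0.97336124; exp(-qT) = 1.00000000
C = S_0 * exp(-qT) * N(d1) - K * exp(-rT) * N(d2)
N(d1) = 0.16490382; N(d2) = 0.13470870
C = 43.8900 * 1.00000000 * 0.16490382 - 51.6100 * 0.97336124 * 0.13470870 = 0.4705

Answer: Price = 0.4705


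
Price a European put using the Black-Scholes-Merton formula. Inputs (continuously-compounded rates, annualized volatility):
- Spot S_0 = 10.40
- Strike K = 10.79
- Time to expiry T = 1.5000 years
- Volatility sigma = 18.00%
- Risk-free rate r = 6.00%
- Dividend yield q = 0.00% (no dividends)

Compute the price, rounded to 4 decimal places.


Answer: Price = 0.6455

Derivation:
d1 = (ln(S/K) + (r - q + 0.5*sigma^2) * T) / (sigma * sqrt(T)) = 0.35148376
d2 = d1 - sigma * sqrt(T) = 0.13102968
exp(-rT) = 0.91393119; exp(-qT) = 1.00000000
P = K * exp(-rT) * N(-d2) - S_0 * exp(-qT) * N(-d1)
N(-d1) = 0.36261273; N(-d2) = 0.44787591
P = 10.7900 * 0.91393119 * 0.44787591 - 10.4000 * 1.00000000 * 0.36261273 = 0.6455


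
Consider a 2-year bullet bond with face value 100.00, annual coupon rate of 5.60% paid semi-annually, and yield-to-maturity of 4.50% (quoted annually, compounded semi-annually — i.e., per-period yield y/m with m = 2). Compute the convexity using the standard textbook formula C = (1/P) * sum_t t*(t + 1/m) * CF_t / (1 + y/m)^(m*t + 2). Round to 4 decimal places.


Coupon per period c = face * coupon_rate / m = 2.800000
Periods per year m = 2; per-period yield y/m = 0.022500
Number of cashflows N = 4
Cashflows (t years, CF_t, discount factor 1/(1+y/m)^(m*t), PV):
  t = 0.5000: CF_t = 2.800000, DF = 0.977995, PV = 2.738386
  t = 1.0000: CF_t = 2.800000, DF = 0.956474, PV = 2.678128
  t = 1.5000: CF_t = 2.800000, DF = 0.935427, PV = 2.619196
  t = 2.0000: CF_t = 102.800000, DF = 0.914843, PV = 94.045896
Price P = sum_t PV_t = 102.081607
Convexity numerator sum_t t*(t + 1/m) * CF_t / (1+y/m)^(m*t + 2):
  t = 0.5000: term = 1.309598
  t = 1.0000: term = 3.842342
  t = 1.5000: term = 7.515583
  t = 2.0000: term = 449.762476
Convexity = (1/P) * sum = 462.430000 / 102.081607 = 4.530003

Answer: Convexity = 4.5300


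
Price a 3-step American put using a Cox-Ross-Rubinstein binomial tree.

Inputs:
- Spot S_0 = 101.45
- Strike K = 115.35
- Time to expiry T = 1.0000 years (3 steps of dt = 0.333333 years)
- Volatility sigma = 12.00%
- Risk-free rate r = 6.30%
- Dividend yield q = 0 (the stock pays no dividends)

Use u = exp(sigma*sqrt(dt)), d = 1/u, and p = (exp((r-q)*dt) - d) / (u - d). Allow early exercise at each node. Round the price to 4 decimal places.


Answer: Price = V(0,0) = 13.9000

Derivation:
dt = T/N = 0.333333
u = exp(sigma*sqrt(dt)) = 1.071738; d = 1/u = 0.933063
p = (exp((r-q)*dt) - d) / (u - d) = 0.635721
Discount per step: exp(-r*dt) = 0.979219
Stock lattice S(k, i) with i counting down-moves:
  k=0: S(0,0) = 101.4500
  k=1: S(1,0) = 108.7279; S(1,1) = 94.6593
  k=2: S(2,0) = 116.5278; S(2,1) = 101.4500; S(2,2) = 88.3231
  k=3: S(3,0) = 124.8874; S(3,1) = 108.7279; S(3,2) = 94.6593; S(3,3) = 82.4111
Terminal payoffs V(N, i) = max(K - S_T, 0):
  V(3,0) = 0.000000; V(3,1) = 6.622136; V(3,2) = 20.690709; V(3,3) = 32.938914
Backward induction: V(k, i) = exp(-r*dt) * [p * V(k+1, i) + (1-p) * V(k+1, i+1)]; then take max(V_cont, immediate exercise) for American.
  V(2,0) = exp(-r*dt) * [p*0.000000 + (1-p)*6.622136] = 2.362175; exercise = 0.000000; V(2,0) = max -> 2.362175
  V(2,1) = exp(-r*dt) * [p*6.622136 + (1-p)*20.690709] = 11.502908; exercise = 13.900000; V(2,1) = max -> 13.900000
  V(2,2) = exp(-r*dt) * [p*20.690709 + (1-p)*32.938914] = 24.629779; exercise = 27.026872; V(2,2) = max -> 27.026872
  V(1,0) = exp(-r*dt) * [p*2.362175 + (1-p)*13.900000] = 6.428733; exercise = 6.622136; V(1,0) = max -> 6.622136
  V(1,1) = exp(-r*dt) * [p*13.900000 + (1-p)*27.026872] = 18.293617; exercise = 20.690709; V(1,1) = max -> 20.690709
  V(0,0) = exp(-r*dt) * [p*6.622136 + (1-p)*20.690709] = 11.502908; exercise = 13.900000; V(0,0) = max -> 13.900000


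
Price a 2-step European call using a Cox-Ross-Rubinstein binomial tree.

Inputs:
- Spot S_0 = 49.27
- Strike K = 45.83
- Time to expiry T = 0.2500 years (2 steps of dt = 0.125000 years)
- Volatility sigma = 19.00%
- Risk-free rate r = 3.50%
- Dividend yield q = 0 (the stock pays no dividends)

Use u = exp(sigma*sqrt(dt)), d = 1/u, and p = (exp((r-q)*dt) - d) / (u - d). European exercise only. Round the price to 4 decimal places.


dt = T/N = 0.125000
u = exp(sigma*sqrt(dt)) = 1.069483; d = 1/u = 0.935031
p = (exp((r-q)*dt) - d) / (u - d) = 0.515823
Discount per step: exp(-r*dt) = 0.995635
Stock lattice S(k, i) with i counting down-moves:
  k=0: S(0,0) = 49.2700
  k=1: S(1,0) = 52.6934; S(1,1) = 46.0690
  k=2: S(2,0) = 56.3547; S(2,1) = 49.2700; S(2,2) = 43.0760
Terminal payoffs V(N, i) = max(S_T - K, 0):
  V(2,0) = 10.524701; V(2,1) = 3.440000; V(2,2) = 0.000000
Backward induction: V(k, i) = exp(-r*dt) * [p * V(k+1, i) + (1-p) * V(k+1, i+1)].
  V(1,0) = exp(-r*dt) * [p*10.524701 + (1-p)*3.440000] = 7.063485
  V(1,1) = exp(-r*dt) * [p*3.440000 + (1-p)*0.000000] = 1.766687
  V(0,0) = exp(-r*dt) * [p*7.063485 + (1-p)*1.766687] = 4.479260

Answer: Price = V(0,0) = 4.4793


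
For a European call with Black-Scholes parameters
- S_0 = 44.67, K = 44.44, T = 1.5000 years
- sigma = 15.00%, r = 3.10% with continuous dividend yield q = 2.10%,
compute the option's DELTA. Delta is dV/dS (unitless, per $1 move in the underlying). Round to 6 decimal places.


Answer: Delta = 0.561905

Derivation:
d1 = 0.2016048210; d2 = 0.0178930903
phi(d1) = 0.3909167000; exp(-qT) = 0.9689909565; exp(-rT) = 0.9545645606
N(d1) = 0.5798871620
Delta = exp(-qT) * N(d1) = 0.9689909565 * 0.5798871620 = 0.561905


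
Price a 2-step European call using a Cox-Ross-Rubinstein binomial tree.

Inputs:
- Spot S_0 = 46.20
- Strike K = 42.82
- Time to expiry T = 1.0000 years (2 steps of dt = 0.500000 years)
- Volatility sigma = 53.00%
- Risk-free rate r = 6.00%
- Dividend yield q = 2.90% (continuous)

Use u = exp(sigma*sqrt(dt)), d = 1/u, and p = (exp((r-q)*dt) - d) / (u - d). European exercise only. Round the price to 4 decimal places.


dt = T/N = 0.500000
u = exp(sigma*sqrt(dt)) = 1.454652; d = 1/u = 0.687450
p = (exp((r-q)*dt) - d) / (u - d) = 0.427750
Discount per step: exp(-r*dt) = 0.970446
Stock lattice S(k, i) with i counting down-moves:
  k=0: S(0,0) = 46.2000
  k=1: S(1,0) = 67.2049; S(1,1) = 31.7602
  k=2: S(2,0) = 97.7598; S(2,1) = 46.2000; S(2,2) = 21.8335
Terminal payoffs V(N, i) = max(S_T - K, 0):
  V(2,0) = 54.939755; V(2,1) = 3.380000; V(2,2) = 0.000000
Backward induction: V(k, i) = exp(-r*dt) * [p * V(k+1, i) + (1-p) * V(k+1, i+1)].
  V(1,0) = exp(-r*dt) * [p*54.939755 + (1-p)*3.380000] = 24.682997
  V(1,1) = exp(-r*dt) * [p*3.380000 + (1-p)*0.000000] = 1.403067
  V(0,0) = exp(-r*dt) * [p*24.682997 + (1-p)*1.403067] = 11.025296

Answer: Price = V(0,0) = 11.0253


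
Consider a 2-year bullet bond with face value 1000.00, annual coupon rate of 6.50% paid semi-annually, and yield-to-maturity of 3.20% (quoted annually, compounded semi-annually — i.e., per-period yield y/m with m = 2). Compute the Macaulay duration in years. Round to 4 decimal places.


Coupon per period c = face * coupon_rate / m = 32.500000
Periods per year m = 2; per-period yield y/m = 0.016000
Number of cashflows N = 4
Cashflows (t years, CF_t, discount factor 1/(1+y/m)^(m*t), PV):
  t = 0.5000: CF_t = 32.500000, DF = 0.984252, PV = 31.988189
  t = 1.0000: CF_t = 32.500000, DF = 0.968752, PV = 31.484438
  t = 1.5000: CF_t = 32.500000, DF = 0.953496, PV = 30.988620
  t = 2.0000: CF_t = 1032.500000, DF = 0.938480, PV = 968.980927
Price P = sum_t PV_t = 1063.442174
Macaulay numerator sum_t t * PV_t:
  t * PV_t at t = 0.5000: 15.994094
  t * PV_t at t = 1.0000: 31.484438
  t * PV_t at t = 1.5000: 46.482930
  t * PV_t at t = 2.0000: 1937.961853
Macaulay duration D = (sum_t t * PV_t) / P = 2031.923316 / 1063.442174 = 1.910704

Answer: Macaulay duration = 1.9107 years


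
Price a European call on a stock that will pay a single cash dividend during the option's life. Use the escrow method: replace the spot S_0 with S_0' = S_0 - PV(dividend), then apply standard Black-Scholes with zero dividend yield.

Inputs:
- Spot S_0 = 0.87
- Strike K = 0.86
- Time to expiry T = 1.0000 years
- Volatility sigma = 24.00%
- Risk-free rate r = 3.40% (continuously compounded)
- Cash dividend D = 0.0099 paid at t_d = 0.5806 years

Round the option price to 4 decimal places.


Answer: Price = 0.0961

Derivation:
PV(D) = D * exp(-r * t_d) = 0.0099 * 0.98045317 = 0.00970649
S_0' = S_0 - PV(D) = 0.8700 - 0.00970649 = 0.86029351
d1 = (ln(S_0'/K) + (r + sigma^2/2)*T) / (sigma*sqrt(T)) = 0.26308849
d2 = d1 - sigma*sqrt(T) = 0.02308849
exp(-rT) = 0.96657150
N(d1) = 0.60375881; N(d2) = 0.50921016
C = S_0' * N(d1) - K * exp(-rT) * N(d2) = 0.86029351 * 0.60375881 - 0.8600 * 0.96657150 * 0.50921016 = 0.0961


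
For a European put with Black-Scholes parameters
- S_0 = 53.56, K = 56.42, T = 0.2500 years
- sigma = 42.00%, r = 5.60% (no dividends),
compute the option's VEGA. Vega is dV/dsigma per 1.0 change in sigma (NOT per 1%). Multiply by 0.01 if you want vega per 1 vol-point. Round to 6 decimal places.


d1 = -0.0760532607; d2 = -0.2860532607
phi(d1) = 0.3977901864; exp(-qT) = 1.0000000000; exp(-rT) = 0.9860975443
Vega = S * exp(-qT) * phi(d1) * sqrt(T) = 53.5600 * 1.0000000000 * 0.3977901864 * 0.5000000000 = 10.652821

Answer: Vega = 10.652821


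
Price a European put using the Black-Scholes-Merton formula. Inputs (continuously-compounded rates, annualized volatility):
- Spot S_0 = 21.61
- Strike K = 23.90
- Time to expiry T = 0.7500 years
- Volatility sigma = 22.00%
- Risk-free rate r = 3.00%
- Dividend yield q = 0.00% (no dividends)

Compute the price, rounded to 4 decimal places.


Answer: Price = 2.7273

Derivation:
d1 = (ln(S/K) + (r - q + 0.5*sigma^2) * T) / (sigma * sqrt(T)) = -0.31529774
d2 = d1 - sigma * sqrt(T) = -0.50582333
exp(-rT) = 0.97775124; exp(-qT) = 1.00000000
P = K * exp(-rT) * N(-d2) - S_0 * exp(-qT) * N(-d1)
N(-d1) = 0.62373220; N(-d2) = 0.69350966
P = 23.9000 * 0.97775124 * 0.69350966 - 21.6100 * 1.00000000 * 0.62373220 = 2.7273


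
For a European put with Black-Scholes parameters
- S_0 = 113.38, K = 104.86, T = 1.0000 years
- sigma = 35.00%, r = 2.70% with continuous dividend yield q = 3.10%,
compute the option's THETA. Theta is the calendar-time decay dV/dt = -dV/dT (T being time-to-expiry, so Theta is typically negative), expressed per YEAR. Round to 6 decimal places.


d1 = 0.3867682336; d2 = 0.0367682336
phi(d1) = 0.3701920454; exp(-qT) = 0.9694755731; exp(-rT) = 0.9733612415
Theta = -S*exp(-qT)*phi(d1)*sigma/(2*sqrt(T)) + r*K*exp(-rT)*N(-d2) - q*S*exp(-qT)*N(-d1)
N(-d1) = 0.3494638982; N(-d2) = 0.4853349014; sqrt(T) = 1.0000000000
Term 1 = -113.3800 * 0.9694755731 * 0.3701920454 * 0.3500 / (2 * 1.0000000000) = -7.1209585024
Term 2 = 0.0270 * 104.8600 * 0.9733612415 * 0.4853349014 = 1.3374858311
Term 3 = -0.0310 * 113.3800 * 0.9694755731 * 0.3494638982 = -1.1907959109
Theta = -7.1209585024 + (1.3374858311) + (-1.1907959109) = -6.974269

Answer: Theta = -6.974269


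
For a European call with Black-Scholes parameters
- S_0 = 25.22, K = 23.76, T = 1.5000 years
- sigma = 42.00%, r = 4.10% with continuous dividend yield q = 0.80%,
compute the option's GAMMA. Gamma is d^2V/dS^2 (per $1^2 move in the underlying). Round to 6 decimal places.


Answer: Gamma = 0.027216

Derivation:
d1 = 0.4693569087; d2 = -0.0450359373
phi(d1) = 0.3573332401; exp(-qT) = 0.9880717129; exp(-rT) = 0.9403529457
Gamma = exp(-qT) * phi(d1) / (S * sigma * sqrt(T)) = 0.9880717129 * 0.3573332401 / (25.2200 * 0.4200 * 1.2247448714) = 0.027216


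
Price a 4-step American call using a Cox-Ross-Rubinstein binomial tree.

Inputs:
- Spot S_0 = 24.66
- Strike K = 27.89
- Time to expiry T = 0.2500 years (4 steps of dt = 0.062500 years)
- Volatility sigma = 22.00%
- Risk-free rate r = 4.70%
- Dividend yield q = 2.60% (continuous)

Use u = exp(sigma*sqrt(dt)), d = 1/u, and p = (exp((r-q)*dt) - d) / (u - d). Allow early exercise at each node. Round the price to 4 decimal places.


Answer: Price = V(0,0) = 0.1728

Derivation:
dt = T/N = 0.062500
u = exp(sigma*sqrt(dt)) = 1.056541; d = 1/u = 0.946485
p = (exp((r-q)*dt) - d) / (u - d) = 0.498187
Discount per step: exp(-r*dt) = 0.997067
Stock lattice S(k, i) with i counting down-moves:
  k=0: S(0,0) = 24.6600
  k=1: S(1,0) = 26.0543; S(1,1) = 23.3403
  k=2: S(2,0) = 27.5274; S(2,1) = 24.6600; S(2,2) = 22.0913
  k=3: S(3,0) = 29.0838; S(3,1) = 26.0543; S(3,2) = 23.3403; S(3,3) = 20.9091
  k=4: S(4,0) = 30.7283; S(4,1) = 27.5274; S(4,2) = 24.6600; S(4,3) = 22.0913; S(4,4) = 19.7901
Terminal payoffs V(N, i) = max(S_T - K, 0):
  V(4,0) = 2.838252; V(4,1) = 0.000000; V(4,2) = 0.000000; V(4,3) = 0.000000; V(4,4) = 0.000000
Backward induction: V(k, i) = exp(-r*dt) * [p * V(k+1, i) + (1-p) * V(k+1, i+1)]; then take max(V_cont, immediate exercise) for American.
  V(3,0) = exp(-r*dt) * [p*2.838252 + (1-p)*0.000000] = 1.409833; exercise = 1.193834; V(3,0) = max -> 1.409833
  V(3,1) = exp(-r*dt) * [p*0.000000 + (1-p)*0.000000] = 0.000000; exercise = 0.000000; V(3,1) = max -> 0.000000
  V(3,2) = exp(-r*dt) * [p*0.000000 + (1-p)*0.000000] = 0.000000; exercise = 0.000000; V(3,2) = max -> 0.000000
  V(3,3) = exp(-r*dt) * [p*0.000000 + (1-p)*0.000000] = 0.000000; exercise = 0.000000; V(3,3) = max -> 0.000000
  V(2,0) = exp(-r*dt) * [p*1.409833 + (1-p)*0.000000] = 0.700301; exercise = 0.000000; V(2,0) = max -> 0.700301
  V(2,1) = exp(-r*dt) * [p*0.000000 + (1-p)*0.000000] = 0.000000; exercise = 0.000000; V(2,1) = max -> 0.000000
  V(2,2) = exp(-r*dt) * [p*0.000000 + (1-p)*0.000000] = 0.000000; exercise = 0.000000; V(2,2) = max -> 0.000000
  V(1,0) = exp(-r*dt) * [p*0.700301 + (1-p)*0.000000] = 0.347857; exercise = 0.000000; V(1,0) = max -> 0.347857
  V(1,1) = exp(-r*dt) * [p*0.000000 + (1-p)*0.000000] = 0.000000; exercise = 0.000000; V(1,1) = max -> 0.000000
  V(0,0) = exp(-r*dt) * [p*0.347857 + (1-p)*0.000000] = 0.172790; exercise = 0.000000; V(0,0) = max -> 0.172790


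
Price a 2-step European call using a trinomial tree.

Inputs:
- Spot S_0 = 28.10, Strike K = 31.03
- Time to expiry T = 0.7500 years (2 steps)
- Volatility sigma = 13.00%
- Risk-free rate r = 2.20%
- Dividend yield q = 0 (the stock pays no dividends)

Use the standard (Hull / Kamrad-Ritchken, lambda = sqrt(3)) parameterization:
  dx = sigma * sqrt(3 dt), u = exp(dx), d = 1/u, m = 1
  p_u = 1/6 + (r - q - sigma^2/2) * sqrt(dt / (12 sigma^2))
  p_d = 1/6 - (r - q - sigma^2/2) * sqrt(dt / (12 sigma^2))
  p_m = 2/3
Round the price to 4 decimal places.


Answer: Price = V(0,0) = 0.4992

Derivation:
dt = T/N = 0.375000; dx = sigma*sqrt(3*dt) = 0.137886
u = exp(dx) = 1.147844; d = 1/u = 0.871198
p_u = 0.185092, p_m = 0.666667, p_d = 0.148241
Discount per step: exp(-r*dt) = 0.991784
Stock lattice S(k, j) with j the centered position index:
  k=0: S(0,+0) = 28.1000
  k=1: S(1,-1) = 24.4807; S(1,+0) = 28.1000; S(1,+1) = 32.2544
  k=2: S(2,-2) = 21.3275; S(2,-1) = 24.4807; S(2,+0) = 28.1000; S(2,+1) = 32.2544; S(2,+2) = 37.0231
Terminal payoffs V(N, j) = max(S_T - K, 0):
  V(2,-2) = 0.000000; V(2,-1) = 0.000000; V(2,+0) = 0.000000; V(2,+1) = 1.224430; V(2,+2) = 5.993070
Backward induction: V(k, j) = exp(-r*dt) * [p_u * V(k+1, j+1) + p_m * V(k+1, j) + p_d * V(k+1, j-1)]
  V(1,-1) = exp(-r*dt) * [p_u*0.000000 + p_m*0.000000 + p_d*0.000000] = 0.000000
  V(1,+0) = exp(-r*dt) * [p_u*1.224430 + p_m*0.000000 + p_d*0.000000] = 0.224770
  V(1,+1) = exp(-r*dt) * [p_u*5.993070 + p_m*1.224430 + p_d*0.000000] = 1.909737
  V(0,+0) = exp(-r*dt) * [p_u*1.909737 + p_m*0.224770 + p_d*0.000000] = 0.499189


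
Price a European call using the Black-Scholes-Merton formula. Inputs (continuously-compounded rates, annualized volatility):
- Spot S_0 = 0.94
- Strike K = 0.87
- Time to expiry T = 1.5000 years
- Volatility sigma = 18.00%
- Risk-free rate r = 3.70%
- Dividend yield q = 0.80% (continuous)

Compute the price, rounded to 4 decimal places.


d1 = (ln(S/K) + (r - q + 0.5*sigma^2) * T) / (sigma * sqrt(T)) = 0.65858008
d2 = d1 - sigma * sqrt(T) = 0.43812600
exp(-rT) = 0.94601202; exp(-qT) = 0.98807171
C = S_0 * exp(-qT) * N(d1) - K * exp(-rT) * N(d2)
N(d1) = 0.74491727; N(d2) = 0.66935253
C = 0.9400 * 0.98807171 * 0.74491727 - 0.8700 * 0.94601202 * 0.66935253 = 0.1410

Answer: Price = 0.1410


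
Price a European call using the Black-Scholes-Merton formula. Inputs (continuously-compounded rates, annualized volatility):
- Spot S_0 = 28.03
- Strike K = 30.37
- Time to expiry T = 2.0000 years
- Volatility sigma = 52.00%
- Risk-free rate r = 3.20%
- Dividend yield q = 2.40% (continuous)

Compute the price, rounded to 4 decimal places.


Answer: Price = 7.0623

Derivation:
d1 = (ln(S/K) + (r - q + 0.5*sigma^2) * T) / (sigma * sqrt(T)) = 0.28042235
d2 = d1 - sigma * sqrt(T) = -0.45496870
exp(-rT) = 0.93800500; exp(-qT) = 0.95313379
C = S_0 * exp(-qT) * N(d1) - K * exp(-rT) * N(d2)
N(d1) = 0.61042325; N(d2) = 0.32456588
C = 28.0300 * 0.95313379 * 0.61042325 - 30.3700 * 0.93800500 * 0.32456588 = 7.0623


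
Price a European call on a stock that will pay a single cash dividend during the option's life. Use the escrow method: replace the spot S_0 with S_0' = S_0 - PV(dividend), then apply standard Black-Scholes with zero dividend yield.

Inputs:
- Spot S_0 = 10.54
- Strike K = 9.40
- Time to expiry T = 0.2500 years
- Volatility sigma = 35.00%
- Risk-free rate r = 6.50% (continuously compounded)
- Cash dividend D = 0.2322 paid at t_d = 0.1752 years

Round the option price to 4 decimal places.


Answer: Price = 1.3398

Derivation:
PV(D) = D * exp(-r * t_d) = 0.2322 * 0.98867660 = 0.22957071
S_0' = S_0 - PV(D) = 10.5400 - 0.22957071 = 10.31042929
d1 = (ln(S_0'/K) + (r + sigma^2/2)*T) / (sigma*sqrt(T)) = 0.70862141
d2 = d1 - sigma*sqrt(T) = 0.53362141
exp(-rT) = 0.98388132
N(d1) = 0.76072028; N(d2) = 0.70319825
C = S_0' * N(d1) - K * exp(-rT) * N(d2) = 10.31042929 * 0.76072028 - 9.4000 * 0.98388132 * 0.70319825 = 1.3398


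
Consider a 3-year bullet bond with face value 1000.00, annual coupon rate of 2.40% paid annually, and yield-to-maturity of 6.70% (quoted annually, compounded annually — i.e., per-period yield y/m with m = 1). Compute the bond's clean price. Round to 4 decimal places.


Answer: Price = 886.5330

Derivation:
Coupon per period c = face * coupon_rate / m = 24.000000
Periods per year m = 1; per-period yield y/m = 0.067000
Number of cashflows N = 3
Cashflows (t years, CF_t, discount factor 1/(1+y/m)^(m*t), PV):
  t = 1.0000: CF_t = 24.000000, DF = 0.937207, PV = 22.492971
  t = 2.0000: CF_t = 24.000000, DF = 0.878357, PV = 21.080573
  t = 3.0000: CF_t = 1024.000000, DF = 0.823203, PV = 842.959479
Price P = sum_t PV_t = 886.533022


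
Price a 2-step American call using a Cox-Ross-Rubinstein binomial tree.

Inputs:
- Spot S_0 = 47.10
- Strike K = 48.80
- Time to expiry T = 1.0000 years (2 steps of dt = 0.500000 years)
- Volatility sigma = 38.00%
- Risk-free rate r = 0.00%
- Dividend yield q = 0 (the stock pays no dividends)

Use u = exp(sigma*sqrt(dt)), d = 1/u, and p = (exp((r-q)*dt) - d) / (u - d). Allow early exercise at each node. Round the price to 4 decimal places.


Answer: Price = V(0,0) = 5.9710

Derivation:
dt = T/N = 0.500000
u = exp(sigma*sqrt(dt)) = 1.308263; d = 1/u = 0.764372
p = (exp((r-q)*dt) - d) / (u - d) = 0.433226
Discount per step: exp(-r*dt) = 1.000000
Stock lattice S(k, i) with i counting down-moves:
  k=0: S(0,0) = 47.1000
  k=1: S(1,0) = 61.6192; S(1,1) = 36.0019
  k=2: S(2,0) = 80.6141; S(2,1) = 47.1000; S(2,2) = 27.5189
Terminal payoffs V(N, i) = max(S_T - K, 0):
  V(2,0) = 31.814147; V(2,1) = 0.000000; V(2,2) = 0.000000
Backward induction: V(k, i) = exp(-r*dt) * [p * V(k+1, i) + (1-p) * V(k+1, i+1)]; then take max(V_cont, immediate exercise) for American.
  V(1,0) = exp(-r*dt) * [p*31.814147 + (1-p)*0.000000] = 13.782720; exercise = 12.819204; V(1,0) = max -> 13.782720
  V(1,1) = exp(-r*dt) * [p*0.000000 + (1-p)*0.000000] = 0.000000; exercise = 0.000000; V(1,1) = max -> 0.000000
  V(0,0) = exp(-r*dt) * [p*13.782720 + (1-p)*0.000000] = 5.971034; exercise = 0.000000; V(0,0) = max -> 5.971034


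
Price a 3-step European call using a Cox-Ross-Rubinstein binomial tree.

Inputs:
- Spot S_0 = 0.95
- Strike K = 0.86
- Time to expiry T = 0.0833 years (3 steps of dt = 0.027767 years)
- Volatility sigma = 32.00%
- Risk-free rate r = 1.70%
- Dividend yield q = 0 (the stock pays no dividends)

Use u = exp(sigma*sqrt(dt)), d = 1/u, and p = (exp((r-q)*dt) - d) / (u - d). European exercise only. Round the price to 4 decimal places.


Answer: Price = V(0,0) = 0.0979

Derivation:
dt = T/N = 0.027767
u = exp(sigma*sqrt(dt)) = 1.054770; d = 1/u = 0.948074
p = (exp((r-q)*dt) - d) / (u - d) = 0.491098
Discount per step: exp(-r*dt) = 0.999528
Stock lattice S(k, i) with i counting down-moves:
  k=0: S(0,0) = 0.9500
  k=1: S(1,0) = 1.0020; S(1,1) = 0.9007
  k=2: S(2,0) = 1.0569; S(2,1) = 0.9500; S(2,2) = 0.8539
  k=3: S(3,0) = 1.1148; S(3,1) = 1.0020; S(3,2) = 0.9007; S(3,3) = 0.8096
Terminal payoffs V(N, i) = max(S_T - K, 0):
  V(3,0) = 0.254800; V(3,1) = 0.142031; V(3,2) = 0.040670; V(3,3) = 0.000000
Backward induction: V(k, i) = exp(-r*dt) * [p * V(k+1, i) + (1-p) * V(k+1, i+1)].
  V(2,0) = exp(-r*dt) * [p*0.254800 + (1-p)*0.142031] = 0.197318
  V(2,1) = exp(-r*dt) * [p*0.142031 + (1-p)*0.040670] = 0.090406
  V(2,2) = exp(-r*dt) * [p*0.040670 + (1-p)*0.000000] = 0.019964
  V(1,0) = exp(-r*dt) * [p*0.197318 + (1-p)*0.090406] = 0.142843
  V(1,1) = exp(-r*dt) * [p*0.090406 + (1-p)*0.019964] = 0.054532
  V(0,0) = exp(-r*dt) * [p*0.142843 + (1-p)*0.054532] = 0.097855


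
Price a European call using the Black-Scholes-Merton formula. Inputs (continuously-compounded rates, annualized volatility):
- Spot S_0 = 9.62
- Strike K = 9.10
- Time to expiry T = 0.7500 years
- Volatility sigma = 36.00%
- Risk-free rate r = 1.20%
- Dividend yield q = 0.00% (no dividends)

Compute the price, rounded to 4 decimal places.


Answer: Price = 1.4797

Derivation:
d1 = (ln(S/K) + (r - q + 0.5*sigma^2) * T) / (sigma * sqrt(T)) = 0.36299247
d2 = d1 - sigma * sqrt(T) = 0.05122332
exp(-rT) = 0.99104038; exp(-qT) = 1.00000000
C = S_0 * exp(-qT) * N(d1) - K * exp(-rT) * N(d2)
N(d1) = 0.64169474; N(d2) = 0.52042622
C = 9.6200 * 1.00000000 * 0.64169474 - 9.1000 * 0.99104038 * 0.52042622 = 1.4797


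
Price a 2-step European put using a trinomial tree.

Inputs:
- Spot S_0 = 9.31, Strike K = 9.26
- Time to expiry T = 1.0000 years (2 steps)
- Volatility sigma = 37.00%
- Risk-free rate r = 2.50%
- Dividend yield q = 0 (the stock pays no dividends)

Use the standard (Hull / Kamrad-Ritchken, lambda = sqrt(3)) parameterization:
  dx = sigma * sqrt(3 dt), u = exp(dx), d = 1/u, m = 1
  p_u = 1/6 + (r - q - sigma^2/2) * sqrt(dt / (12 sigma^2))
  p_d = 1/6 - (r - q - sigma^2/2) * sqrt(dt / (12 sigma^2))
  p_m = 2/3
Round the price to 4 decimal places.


Answer: Price = V(0,0) = 1.0235

Derivation:
dt = T/N = 0.500000; dx = sigma*sqrt(3*dt) = 0.453156
u = exp(dx) = 1.573269; d = 1/u = 0.635619
p_u = 0.142696, p_m = 0.666667, p_d = 0.190637
Discount per step: exp(-r*dt) = 0.987578
Stock lattice S(k, j) with j the centered position index:
  k=0: S(0,+0) = 9.3100
  k=1: S(1,-1) = 5.9176; S(1,+0) = 9.3100; S(1,+1) = 14.6471
  k=2: S(2,-2) = 3.7613; S(2,-1) = 5.9176; S(2,+0) = 9.3100; S(2,+1) = 14.6471; S(2,+2) = 23.0439
Terminal payoffs V(N, j) = max(K - S_T, 0):
  V(2,-2) = 5.498650; V(2,-1) = 3.342385; V(2,+0) = 0.000000; V(2,+1) = 0.000000; V(2,+2) = 0.000000
Backward induction: V(k, j) = exp(-r*dt) * [p_u * V(k+1, j+1) + p_m * V(k+1, j) + p_d * V(k+1, j-1)]
  V(1,-1) = exp(-r*dt) * [p_u*0.000000 + p_m*3.342385 + p_d*5.498650] = 3.235804
  V(1,+0) = exp(-r*dt) * [p_u*0.000000 + p_m*0.000000 + p_d*3.342385] = 0.629269
  V(1,+1) = exp(-r*dt) * [p_u*0.000000 + p_m*0.000000 + p_d*0.000000] = 0.000000
  V(0,+0) = exp(-r*dt) * [p_u*0.000000 + p_m*0.629269 + p_d*3.235804] = 1.023504


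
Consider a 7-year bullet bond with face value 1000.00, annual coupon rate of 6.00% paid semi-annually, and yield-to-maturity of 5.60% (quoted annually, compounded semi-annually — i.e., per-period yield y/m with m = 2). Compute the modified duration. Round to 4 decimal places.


Coupon per period c = face * coupon_rate / m = 30.000000
Periods per year m = 2; per-period yield y/m = 0.028000
Number of cashflows N = 14
Cashflows (t years, CF_t, discount factor 1/(1+y/m)^(m*t), PV):
  t = 0.5000: CF_t = 30.000000, DF = 0.972763, PV = 29.182879
  t = 1.0000: CF_t = 30.000000, DF = 0.946267, PV = 28.388015
  t = 1.5000: CF_t = 30.000000, DF = 0.920493, PV = 27.614801
  t = 2.0000: CF_t = 30.000000, DF = 0.895422, PV = 26.862646
  t = 2.5000: CF_t = 30.000000, DF = 0.871033, PV = 26.130979
  t = 3.0000: CF_t = 30.000000, DF = 0.847308, PV = 25.419240
  t = 3.5000: CF_t = 30.000000, DF = 0.824230, PV = 24.726887
  t = 4.0000: CF_t = 30.000000, DF = 0.801780, PV = 24.053392
  t = 4.5000: CF_t = 30.000000, DF = 0.779941, PV = 23.398242
  t = 5.0000: CF_t = 30.000000, DF = 0.758698, PV = 22.760936
  t = 5.5000: CF_t = 30.000000, DF = 0.738033, PV = 22.140988
  t = 6.0000: CF_t = 30.000000, DF = 0.717931, PV = 21.537926
  t = 6.5000: CF_t = 30.000000, DF = 0.698376, PV = 20.951290
  t = 7.0000: CF_t = 1030.000000, DF = 0.679354, PV = 699.735036
Price P = sum_t PV_t = 1022.903257
First compute Macaulay numerator sum_t t * PV_t:
  t * PV_t at t = 0.5000: 14.591440
  t * PV_t at t = 1.0000: 28.388015
  t * PV_t at t = 1.5000: 41.422201
  t * PV_t at t = 2.0000: 53.725293
  t * PV_t at t = 2.5000: 65.327448
  t * PV_t at t = 3.0000: 76.257721
  t * PV_t at t = 3.5000: 86.544106
  t * PV_t at t = 4.0000: 96.213570
  t * PV_t at t = 4.5000: 105.292088
  t * PV_t at t = 5.0000: 113.804678
  t * PV_t at t = 5.5000: 121.775433
  t * PV_t at t = 6.0000: 129.227556
  t * PV_t at t = 6.5000: 136.183384
  t * PV_t at t = 7.0000: 4898.145249
Macaulay duration D = 5966.898179 / 1022.903257 = 5.833297
Modified duration = D / (1 + y/m) = 5.833297 / (1 + 0.028000) = 5.674413

Answer: Modified duration = 5.6744


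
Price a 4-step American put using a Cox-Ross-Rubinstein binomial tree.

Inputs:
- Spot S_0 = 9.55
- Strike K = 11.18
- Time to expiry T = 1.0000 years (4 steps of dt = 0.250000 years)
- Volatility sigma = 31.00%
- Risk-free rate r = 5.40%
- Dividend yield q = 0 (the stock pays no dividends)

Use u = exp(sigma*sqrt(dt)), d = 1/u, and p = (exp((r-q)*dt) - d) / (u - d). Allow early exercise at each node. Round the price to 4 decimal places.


dt = T/N = 0.250000
u = exp(sigma*sqrt(dt)) = 1.167658; d = 1/u = 0.856415
p = (exp((r-q)*dt) - d) / (u - d) = 0.504996
Discount per step: exp(-r*dt) = 0.986591
Stock lattice S(k, i) with i counting down-moves:
  k=0: S(0,0) = 9.5500
  k=1: S(1,0) = 11.1511; S(1,1) = 8.1788
  k=2: S(2,0) = 13.0207; S(2,1) = 9.5500; S(2,2) = 7.0044
  k=3: S(3,0) = 15.2037; S(3,1) = 11.1511; S(3,2) = 8.1788; S(3,3) = 5.9987
  k=4: S(4,0) = 17.7528; S(4,1) = 13.0207; S(4,2) = 9.5500; S(4,3) = 7.0044; S(4,4) = 5.1374
Terminal payoffs V(N, i) = max(K - S_T, 0):
  V(4,0) = 0.000000; V(4,1) = 0.000000; V(4,2) = 1.630000; V(4,3) = 4.175582; V(4,4) = 6.042631
Backward induction: V(k, i) = exp(-r*dt) * [p * V(k+1, i) + (1-p) * V(k+1, i+1)]; then take max(V_cont, immediate exercise) for American.
  V(3,0) = exp(-r*dt) * [p*0.000000 + (1-p)*0.000000] = 0.000000; exercise = 0.000000; V(3,0) = max -> 0.000000
  V(3,1) = exp(-r*dt) * [p*0.000000 + (1-p)*1.630000] = 0.796037; exercise = 0.028866; V(3,1) = max -> 0.796037
  V(3,2) = exp(-r*dt) * [p*1.630000 + (1-p)*4.175582] = 2.851319; exercise = 3.001235; V(3,2) = max -> 3.001235
  V(3,3) = exp(-r*dt) * [p*4.175582 + (1-p)*6.042631] = 5.031394; exercise = 5.181310; V(3,3) = max -> 5.181310
  V(2,0) = exp(-r*dt) * [p*0.000000 + (1-p)*0.796037] = 0.388758; exercise = 0.000000; V(2,0) = max -> 0.388758
  V(2,1) = exp(-r*dt) * [p*0.796037 + (1-p)*3.001235] = 1.862307; exercise = 1.630000; V(2,1) = max -> 1.862307
  V(2,2) = exp(-r*dt) * [p*3.001235 + (1-p)*5.181310] = 4.025666; exercise = 4.175582; V(2,2) = max -> 4.175582
  V(1,0) = exp(-r*dt) * [p*0.388758 + (1-p)*1.862307] = 1.103177; exercise = 0.028866; V(1,0) = max -> 1.103177
  V(1,1) = exp(-r*dt) * [p*1.862307 + (1-p)*4.175582] = 2.967060; exercise = 3.001235; V(1,1) = max -> 3.001235
  V(0,0) = exp(-r*dt) * [p*1.103177 + (1-p)*3.001235] = 2.015332; exercise = 1.630000; V(0,0) = max -> 2.015332

Answer: Price = V(0,0) = 2.0153


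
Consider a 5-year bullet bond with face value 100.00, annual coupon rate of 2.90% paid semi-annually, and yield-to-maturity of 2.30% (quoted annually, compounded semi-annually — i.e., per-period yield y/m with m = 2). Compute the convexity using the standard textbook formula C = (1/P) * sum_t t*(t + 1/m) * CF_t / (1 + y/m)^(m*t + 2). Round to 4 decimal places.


Answer: Convexity = 24.7049

Derivation:
Coupon per period c = face * coupon_rate / m = 1.450000
Periods per year m = 2; per-period yield y/m = 0.011500
Number of cashflows N = 10
Cashflows (t years, CF_t, discount factor 1/(1+y/m)^(m*t), PV):
  t = 0.5000: CF_t = 1.450000, DF = 0.988631, PV = 1.433515
  t = 1.0000: CF_t = 1.450000, DF = 0.977391, PV = 1.417217
  t = 1.5000: CF_t = 1.450000, DF = 0.966279, PV = 1.401104
  t = 2.0000: CF_t = 1.450000, DF = 0.955293, PV = 1.385174
  t = 2.5000: CF_t = 1.450000, DF = 0.944432, PV = 1.369426
  t = 3.0000: CF_t = 1.450000, DF = 0.933694, PV = 1.353857
  t = 3.5000: CF_t = 1.450000, DF = 0.923079, PV = 1.338464
  t = 4.0000: CF_t = 1.450000, DF = 0.912584, PV = 1.323247
  t = 4.5000: CF_t = 1.450000, DF = 0.902209, PV = 1.308203
  t = 5.0000: CF_t = 101.450000, DF = 0.891951, PV = 90.488456
Price P = sum_t PV_t = 102.818662
Convexity numerator sum_t t*(t + 1/m) * CF_t / (1+y/m)^(m*t + 2):
  t = 0.5000: term = 0.700552
  t = 1.0000: term = 2.077762
  t = 1.5000: term = 4.108278
  t = 2.0000: term = 6.769283
  t = 2.5000: term = 10.038482
  t = 3.0000: term = 13.894093
  t = 3.5000: term = 18.314837
  t = 4.0000: term = 23.279928
  t = 4.5000: term = 28.769066
  t = 5.0000: term = 2432.170967
Convexity = (1/P) * sum = 2540.123248 / 102.818662 = 24.704885


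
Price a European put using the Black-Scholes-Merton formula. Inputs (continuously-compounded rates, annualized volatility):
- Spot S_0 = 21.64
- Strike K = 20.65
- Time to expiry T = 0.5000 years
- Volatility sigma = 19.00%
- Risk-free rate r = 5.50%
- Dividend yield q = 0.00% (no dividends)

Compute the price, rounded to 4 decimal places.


Answer: Price = 0.5088

Derivation:
d1 = (ln(S/K) + (r - q + 0.5*sigma^2) * T) / (sigma * sqrt(T)) = 0.62041649
d2 = d1 - sigma * sqrt(T) = 0.48606620
exp(-rT) = 0.97287468; exp(-qT) = 1.00000000
P = K * exp(-rT) * N(-d2) - S_0 * exp(-qT) * N(-d1)
N(-d1) = 0.26749181; N(-d2) = 0.31346011
P = 20.6500 * 0.97287468 * 0.31346011 - 21.6400 * 1.00000000 * 0.26749181 = 0.5088


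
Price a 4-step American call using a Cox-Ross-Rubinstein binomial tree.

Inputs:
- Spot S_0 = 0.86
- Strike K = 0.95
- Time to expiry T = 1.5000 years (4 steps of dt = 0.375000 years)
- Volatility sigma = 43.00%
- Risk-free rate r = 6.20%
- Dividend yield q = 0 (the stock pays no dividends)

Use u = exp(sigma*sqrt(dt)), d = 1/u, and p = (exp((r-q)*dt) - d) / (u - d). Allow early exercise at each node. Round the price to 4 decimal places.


Answer: Price = V(0,0) = 0.1780

Derivation:
dt = T/N = 0.375000
u = exp(sigma*sqrt(dt)) = 1.301243; d = 1/u = 0.768496
p = (exp((r-q)*dt) - d) / (u - d) = 0.478701
Discount per step: exp(-r*dt) = 0.977018
Stock lattice S(k, i) with i counting down-moves:
  k=0: S(0,0) = 0.8600
  k=1: S(1,0) = 1.1191; S(1,1) = 0.6609
  k=2: S(2,0) = 1.4562; S(2,1) = 0.8600; S(2,2) = 0.5079
  k=3: S(3,0) = 1.8948; S(3,1) = 1.1191; S(3,2) = 0.6609; S(3,3) = 0.3903
  k=4: S(4,0) = 2.4657; S(4,1) = 1.4562; S(4,2) = 0.8600; S(4,3) = 0.5079; S(4,4) = 0.3000
Terminal payoffs V(N, i) = max(S_T - K, 0):
  V(4,0) = 1.515656; V(4,1) = 0.506181; V(4,2) = 0.000000; V(4,3) = 0.000000; V(4,4) = 0.000000
Backward induction: V(k, i) = exp(-r*dt) * [p * V(k+1, i) + (1-p) * V(k+1, i+1)]; then take max(V_cont, immediate exercise) for American.
  V(3,0) = exp(-r*dt) * [p*1.515656 + (1-p)*0.506181] = 0.966679; exercise = 0.944846; V(3,0) = max -> 0.966679
  V(3,1) = exp(-r*dt) * [p*0.506181 + (1-p)*0.000000] = 0.236741; exercise = 0.169069; V(3,1) = max -> 0.236741
  V(3,2) = exp(-r*dt) * [p*0.000000 + (1-p)*0.000000] = 0.000000; exercise = 0.000000; V(3,2) = max -> 0.000000
  V(3,3) = exp(-r*dt) * [p*0.000000 + (1-p)*0.000000] = 0.000000; exercise = 0.000000; V(3,3) = max -> 0.000000
  V(2,0) = exp(-r*dt) * [p*0.966679 + (1-p)*0.236741] = 0.572691; exercise = 0.506181; V(2,0) = max -> 0.572691
  V(2,1) = exp(-r*dt) * [p*0.236741 + (1-p)*0.000000] = 0.110723; exercise = 0.000000; V(2,1) = max -> 0.110723
  V(2,2) = exp(-r*dt) * [p*0.000000 + (1-p)*0.000000] = 0.000000; exercise = 0.000000; V(2,2) = max -> 0.000000
  V(1,0) = exp(-r*dt) * [p*0.572691 + (1-p)*0.110723] = 0.324241; exercise = 0.169069; V(1,0) = max -> 0.324241
  V(1,1) = exp(-r*dt) * [p*0.110723 + (1-p)*0.000000] = 0.051785; exercise = 0.000000; V(1,1) = max -> 0.051785
  V(0,0) = exp(-r*dt) * [p*0.324241 + (1-p)*0.051785] = 0.178022; exercise = 0.000000; V(0,0) = max -> 0.178022


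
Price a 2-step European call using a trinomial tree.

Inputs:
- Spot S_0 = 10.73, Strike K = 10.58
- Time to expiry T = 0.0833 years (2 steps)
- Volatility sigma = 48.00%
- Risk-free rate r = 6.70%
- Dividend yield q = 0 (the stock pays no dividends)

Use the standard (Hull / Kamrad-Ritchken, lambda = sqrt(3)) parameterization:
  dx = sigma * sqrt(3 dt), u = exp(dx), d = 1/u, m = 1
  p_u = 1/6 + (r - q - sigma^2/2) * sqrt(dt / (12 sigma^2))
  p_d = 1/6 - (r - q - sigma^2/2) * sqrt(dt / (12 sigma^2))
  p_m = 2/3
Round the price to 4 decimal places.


Answer: Price = V(0,0) = 0.6447

Derivation:
dt = T/N = 0.041650; dx = sigma*sqrt(3*dt) = 0.169672
u = exp(dx) = 1.184916; d = 1/u = 0.843942
p_u = 0.160751, p_m = 0.666667, p_d = 0.172583
Discount per step: exp(-r*dt) = 0.997213
Stock lattice S(k, j) with j the centered position index:
  k=0: S(0,+0) = 10.7300
  k=1: S(1,-1) = 9.0555; S(1,+0) = 10.7300; S(1,+1) = 12.7141
  k=2: S(2,-2) = 7.6423; S(2,-1) = 9.0555; S(2,+0) = 10.7300; S(2,+1) = 12.7141; S(2,+2) = 15.0652
Terminal payoffs V(N, j) = max(S_T - K, 0):
  V(2,-2) = 0.000000; V(2,-1) = 0.000000; V(2,+0) = 0.150000; V(2,+1) = 2.134146; V(2,+2) = 4.485192
Backward induction: V(k, j) = exp(-r*dt) * [p_u * V(k+1, j+1) + p_m * V(k+1, j) + p_d * V(k+1, j-1)]
  V(1,-1) = exp(-r*dt) * [p_u*0.150000 + p_m*0.000000 + p_d*0.000000] = 0.024045
  V(1,+0) = exp(-r*dt) * [p_u*2.134146 + p_m*0.150000 + p_d*0.000000] = 0.441831
  V(1,+1) = exp(-r*dt) * [p_u*4.485192 + p_m*2.134146 + p_d*0.150000] = 2.163603
  V(0,+0) = exp(-r*dt) * [p_u*2.163603 + p_m*0.441831 + p_d*0.024045] = 0.644703


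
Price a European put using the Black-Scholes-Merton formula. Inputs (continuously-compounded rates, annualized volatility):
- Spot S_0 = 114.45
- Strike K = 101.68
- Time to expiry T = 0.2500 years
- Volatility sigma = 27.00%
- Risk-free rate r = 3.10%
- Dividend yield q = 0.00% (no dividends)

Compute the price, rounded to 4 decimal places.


d1 = (ln(S/K) + (r - q + 0.5*sigma^2) * T) / (sigma * sqrt(T)) = 1.00125866
d2 = d1 - sigma * sqrt(T) = 0.86625866
exp(-rT) = 0.99227995; exp(-qT) = 1.00000000
P = K * exp(-rT) * N(-d2) - S_0 * exp(-qT) * N(-d1)
N(-d1) = 0.15835089; N(-d2) = 0.19317416
P = 101.6800 * 0.99227995 * 0.19317416 - 114.4500 * 1.00000000 * 0.15835089 = 1.3671

Answer: Price = 1.3671


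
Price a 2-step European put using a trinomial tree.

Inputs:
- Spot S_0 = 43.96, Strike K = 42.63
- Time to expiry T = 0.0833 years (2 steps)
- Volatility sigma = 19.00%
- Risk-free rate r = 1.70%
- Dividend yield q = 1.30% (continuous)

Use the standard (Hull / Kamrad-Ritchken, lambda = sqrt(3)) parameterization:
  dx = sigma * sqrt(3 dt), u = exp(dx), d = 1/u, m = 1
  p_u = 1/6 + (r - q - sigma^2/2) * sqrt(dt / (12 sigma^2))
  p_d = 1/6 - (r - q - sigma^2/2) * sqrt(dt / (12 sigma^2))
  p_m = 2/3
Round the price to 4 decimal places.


Answer: Price = V(0,0) = 0.4699

Derivation:
dt = T/N = 0.041650; dx = sigma*sqrt(3*dt) = 0.067162
u = exp(dx) = 1.069468; d = 1/u = 0.935044
p_u = 0.162310, p_m = 0.666667, p_d = 0.171023
Discount per step: exp(-r*dt) = 0.999292
Stock lattice S(k, j) with j the centered position index:
  k=0: S(0,+0) = 43.9600
  k=1: S(1,-1) = 41.1045; S(1,+0) = 43.9600; S(1,+1) = 47.0138
  k=2: S(2,-2) = 38.4345; S(2,-1) = 41.1045; S(2,+0) = 43.9600; S(2,+1) = 47.0138; S(2,+2) = 50.2798
Terminal payoffs V(N, j) = max(K - S_T, 0):
  V(2,-2) = 4.195453; V(2,-1) = 1.525466; V(2,+0) = 0.000000; V(2,+1) = 0.000000; V(2,+2) = 0.000000
Backward induction: V(k, j) = exp(-r*dt) * [p_u * V(k+1, j+1) + p_m * V(k+1, j) + p_d * V(k+1, j-1)]
  V(1,-1) = exp(-r*dt) * [p_u*0.000000 + p_m*1.525466 + p_d*4.195453] = 1.733270
  V(1,+0) = exp(-r*dt) * [p_u*0.000000 + p_m*0.000000 + p_d*1.525466] = 0.260705
  V(1,+1) = exp(-r*dt) * [p_u*0.000000 + p_m*0.000000 + p_d*0.000000] = 0.000000
  V(0,+0) = exp(-r*dt) * [p_u*0.000000 + p_m*0.260705 + p_d*1.733270] = 0.469900
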